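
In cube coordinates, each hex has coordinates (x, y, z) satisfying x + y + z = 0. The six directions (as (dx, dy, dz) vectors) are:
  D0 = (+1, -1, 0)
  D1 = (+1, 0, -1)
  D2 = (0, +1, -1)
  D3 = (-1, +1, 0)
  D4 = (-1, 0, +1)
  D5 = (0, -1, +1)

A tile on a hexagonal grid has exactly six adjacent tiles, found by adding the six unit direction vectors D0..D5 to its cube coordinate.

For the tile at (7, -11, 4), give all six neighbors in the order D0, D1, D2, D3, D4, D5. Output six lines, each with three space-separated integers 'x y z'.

Answer: 8 -12 4
8 -11 3
7 -10 3
6 -10 4
6 -11 5
7 -12 5

Derivation:
Center: (7, -11, 4). Add each direction:
  D0: (7, -11, 4) + (1, -1, 0) = (8, -12, 4)
  D1: (7, -11, 4) + (1, 0, -1) = (8, -11, 3)
  D2: (7, -11, 4) + (0, 1, -1) = (7, -10, 3)
  D3: (7, -11, 4) + (-1, 1, 0) = (6, -10, 4)
  D4: (7, -11, 4) + (-1, 0, 1) = (6, -11, 5)
  D5: (7, -11, 4) + (0, -1, 1) = (7, -12, 5)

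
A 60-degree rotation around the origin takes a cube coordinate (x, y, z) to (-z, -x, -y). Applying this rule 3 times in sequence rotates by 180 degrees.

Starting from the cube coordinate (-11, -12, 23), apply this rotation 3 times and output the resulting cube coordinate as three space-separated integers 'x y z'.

Start: (-11, -12, 23)
Step 1: (-11, -12, 23) -> (-(23), -(-11), -(-12)) = (-23, 11, 12)
Step 2: (-23, 11, 12) -> (-(12), -(-23), -(11)) = (-12, 23, -11)
Step 3: (-12, 23, -11) -> (-(-11), -(-12), -(23)) = (11, 12, -23)

Answer: 11 12 -23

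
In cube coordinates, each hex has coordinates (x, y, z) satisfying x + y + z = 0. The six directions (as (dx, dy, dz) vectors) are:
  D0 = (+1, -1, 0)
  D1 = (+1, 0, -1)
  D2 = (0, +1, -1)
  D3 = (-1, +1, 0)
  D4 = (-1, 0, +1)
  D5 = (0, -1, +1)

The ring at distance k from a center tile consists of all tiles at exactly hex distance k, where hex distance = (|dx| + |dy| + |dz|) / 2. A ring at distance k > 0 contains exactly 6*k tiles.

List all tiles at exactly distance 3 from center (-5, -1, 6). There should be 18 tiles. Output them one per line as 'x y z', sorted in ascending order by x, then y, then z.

Answer: -8 -1 9
-8 0 8
-8 1 7
-8 2 6
-7 -2 9
-7 2 5
-6 -3 9
-6 2 4
-5 -4 9
-5 2 3
-4 -4 8
-4 1 3
-3 -4 7
-3 0 3
-2 -4 6
-2 -3 5
-2 -2 4
-2 -1 3

Derivation:
Walk ring at distance 3 from (-5, -1, 6):
Start at center + D4*3 = (-8, -1, 9)
  hex 0: (-8, -1, 9)
  hex 1: (-7, -2, 9)
  hex 2: (-6, -3, 9)
  hex 3: (-5, -4, 9)
  hex 4: (-4, -4, 8)
  hex 5: (-3, -4, 7)
  hex 6: (-2, -4, 6)
  hex 7: (-2, -3, 5)
  hex 8: (-2, -2, 4)
  hex 9: (-2, -1, 3)
  hex 10: (-3, 0, 3)
  hex 11: (-4, 1, 3)
  hex 12: (-5, 2, 3)
  hex 13: (-6, 2, 4)
  hex 14: (-7, 2, 5)
  hex 15: (-8, 2, 6)
  hex 16: (-8, 1, 7)
  hex 17: (-8, 0, 8)
Sorted: 18 hexes.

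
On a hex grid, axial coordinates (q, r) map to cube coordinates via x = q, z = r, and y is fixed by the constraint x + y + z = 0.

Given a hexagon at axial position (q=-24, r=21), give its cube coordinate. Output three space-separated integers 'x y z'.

Answer: -24 3 21

Derivation:
x = q = -24
z = r = 21
y = -x - z = -(-24) - (21) = 3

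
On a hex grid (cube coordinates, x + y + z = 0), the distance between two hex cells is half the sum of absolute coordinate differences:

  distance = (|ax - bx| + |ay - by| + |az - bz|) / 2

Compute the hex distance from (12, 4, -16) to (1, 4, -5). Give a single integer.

Answer: 11

Derivation:
|ax - bx| = |12 - 1| = 11
|ay - by| = |4 - 4| = 0
|az - bz| = |-16 - (-5)| = 11
distance = (11 + 0 + 11) / 2 = 22 / 2 = 11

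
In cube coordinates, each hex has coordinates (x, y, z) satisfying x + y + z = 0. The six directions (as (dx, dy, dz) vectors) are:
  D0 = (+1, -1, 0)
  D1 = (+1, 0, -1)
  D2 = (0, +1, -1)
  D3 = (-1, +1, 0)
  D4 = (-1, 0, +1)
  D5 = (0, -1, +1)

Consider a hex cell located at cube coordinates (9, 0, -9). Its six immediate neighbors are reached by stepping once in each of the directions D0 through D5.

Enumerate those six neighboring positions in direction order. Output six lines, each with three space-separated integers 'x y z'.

Center: (9, 0, -9). Add each direction:
  D0: (9, 0, -9) + (1, -1, 0) = (10, -1, -9)
  D1: (9, 0, -9) + (1, 0, -1) = (10, 0, -10)
  D2: (9, 0, -9) + (0, 1, -1) = (9, 1, -10)
  D3: (9, 0, -9) + (-1, 1, 0) = (8, 1, -9)
  D4: (9, 0, -9) + (-1, 0, 1) = (8, 0, -8)
  D5: (9, 0, -9) + (0, -1, 1) = (9, -1, -8)

Answer: 10 -1 -9
10 0 -10
9 1 -10
8 1 -9
8 0 -8
9 -1 -8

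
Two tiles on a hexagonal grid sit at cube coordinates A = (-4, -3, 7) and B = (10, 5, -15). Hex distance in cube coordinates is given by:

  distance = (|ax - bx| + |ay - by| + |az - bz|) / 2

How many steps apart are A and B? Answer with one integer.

|ax - bx| = |-4 - 10| = 14
|ay - by| = |-3 - 5| = 8
|az - bz| = |7 - (-15)| = 22
distance = (14 + 8 + 22) / 2 = 44 / 2 = 22

Answer: 22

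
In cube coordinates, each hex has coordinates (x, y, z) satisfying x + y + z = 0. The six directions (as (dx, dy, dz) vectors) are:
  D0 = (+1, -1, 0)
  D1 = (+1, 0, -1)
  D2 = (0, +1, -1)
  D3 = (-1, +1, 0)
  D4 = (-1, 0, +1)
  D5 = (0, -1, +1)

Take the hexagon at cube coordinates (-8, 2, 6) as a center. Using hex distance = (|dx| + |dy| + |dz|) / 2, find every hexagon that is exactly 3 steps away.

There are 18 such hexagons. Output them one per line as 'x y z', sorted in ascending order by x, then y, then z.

Walk ring at distance 3 from (-8, 2, 6):
Start at center + D4*3 = (-11, 2, 9)
  hex 0: (-11, 2, 9)
  hex 1: (-10, 1, 9)
  hex 2: (-9, 0, 9)
  hex 3: (-8, -1, 9)
  hex 4: (-7, -1, 8)
  hex 5: (-6, -1, 7)
  hex 6: (-5, -1, 6)
  hex 7: (-5, 0, 5)
  hex 8: (-5, 1, 4)
  hex 9: (-5, 2, 3)
  hex 10: (-6, 3, 3)
  hex 11: (-7, 4, 3)
  hex 12: (-8, 5, 3)
  hex 13: (-9, 5, 4)
  hex 14: (-10, 5, 5)
  hex 15: (-11, 5, 6)
  hex 16: (-11, 4, 7)
  hex 17: (-11, 3, 8)
Sorted: 18 hexes.

Answer: -11 2 9
-11 3 8
-11 4 7
-11 5 6
-10 1 9
-10 5 5
-9 0 9
-9 5 4
-8 -1 9
-8 5 3
-7 -1 8
-7 4 3
-6 -1 7
-6 3 3
-5 -1 6
-5 0 5
-5 1 4
-5 2 3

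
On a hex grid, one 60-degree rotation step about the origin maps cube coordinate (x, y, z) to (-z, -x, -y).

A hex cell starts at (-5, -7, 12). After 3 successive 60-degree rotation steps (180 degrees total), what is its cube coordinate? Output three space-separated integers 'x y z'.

Start: (-5, -7, 12)
Step 1: (-5, -7, 12) -> (-(12), -(-5), -(-7)) = (-12, 5, 7)
Step 2: (-12, 5, 7) -> (-(7), -(-12), -(5)) = (-7, 12, -5)
Step 3: (-7, 12, -5) -> (-(-5), -(-7), -(12)) = (5, 7, -12)

Answer: 5 7 -12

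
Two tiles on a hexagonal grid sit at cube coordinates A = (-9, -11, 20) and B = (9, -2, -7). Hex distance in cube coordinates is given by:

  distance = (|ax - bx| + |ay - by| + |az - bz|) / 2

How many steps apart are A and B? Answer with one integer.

|ax - bx| = |-9 - 9| = 18
|ay - by| = |-11 - (-2)| = 9
|az - bz| = |20 - (-7)| = 27
distance = (18 + 9 + 27) / 2 = 54 / 2 = 27

Answer: 27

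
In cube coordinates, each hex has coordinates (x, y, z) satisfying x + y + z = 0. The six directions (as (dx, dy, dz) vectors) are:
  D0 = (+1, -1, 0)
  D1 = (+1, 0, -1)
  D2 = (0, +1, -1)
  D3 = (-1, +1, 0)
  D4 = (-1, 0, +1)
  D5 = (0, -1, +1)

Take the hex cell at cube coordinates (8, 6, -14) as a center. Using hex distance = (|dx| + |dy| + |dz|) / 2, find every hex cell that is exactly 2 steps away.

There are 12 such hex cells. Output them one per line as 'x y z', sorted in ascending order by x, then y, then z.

Walk ring at distance 2 from (8, 6, -14):
Start at center + D4*2 = (6, 6, -12)
  hex 0: (6, 6, -12)
  hex 1: (7, 5, -12)
  hex 2: (8, 4, -12)
  hex 3: (9, 4, -13)
  hex 4: (10, 4, -14)
  hex 5: (10, 5, -15)
  hex 6: (10, 6, -16)
  hex 7: (9, 7, -16)
  hex 8: (8, 8, -16)
  hex 9: (7, 8, -15)
  hex 10: (6, 8, -14)
  hex 11: (6, 7, -13)
Sorted: 12 hexes.

Answer: 6 6 -12
6 7 -13
6 8 -14
7 5 -12
7 8 -15
8 4 -12
8 8 -16
9 4 -13
9 7 -16
10 4 -14
10 5 -15
10 6 -16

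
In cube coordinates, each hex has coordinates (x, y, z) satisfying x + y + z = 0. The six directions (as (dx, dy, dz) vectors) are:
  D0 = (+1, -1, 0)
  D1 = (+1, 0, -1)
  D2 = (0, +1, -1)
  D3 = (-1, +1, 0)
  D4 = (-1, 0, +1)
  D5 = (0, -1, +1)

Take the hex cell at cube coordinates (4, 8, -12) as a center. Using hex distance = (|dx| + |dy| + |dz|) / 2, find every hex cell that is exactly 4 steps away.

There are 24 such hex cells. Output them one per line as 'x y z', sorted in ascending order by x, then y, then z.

Walk ring at distance 4 from (4, 8, -12):
Start at center + D4*4 = (0, 8, -8)
  hex 0: (0, 8, -8)
  hex 1: (1, 7, -8)
  hex 2: (2, 6, -8)
  hex 3: (3, 5, -8)
  hex 4: (4, 4, -8)
  hex 5: (5, 4, -9)
  hex 6: (6, 4, -10)
  hex 7: (7, 4, -11)
  hex 8: (8, 4, -12)
  hex 9: (8, 5, -13)
  hex 10: (8, 6, -14)
  hex 11: (8, 7, -15)
  hex 12: (8, 8, -16)
  hex 13: (7, 9, -16)
  hex 14: (6, 10, -16)
  hex 15: (5, 11, -16)
  hex 16: (4, 12, -16)
  hex 17: (3, 12, -15)
  hex 18: (2, 12, -14)
  hex 19: (1, 12, -13)
  hex 20: (0, 12, -12)
  hex 21: (0, 11, -11)
  hex 22: (0, 10, -10)
  hex 23: (0, 9, -9)
Sorted: 24 hexes.

Answer: 0 8 -8
0 9 -9
0 10 -10
0 11 -11
0 12 -12
1 7 -8
1 12 -13
2 6 -8
2 12 -14
3 5 -8
3 12 -15
4 4 -8
4 12 -16
5 4 -9
5 11 -16
6 4 -10
6 10 -16
7 4 -11
7 9 -16
8 4 -12
8 5 -13
8 6 -14
8 7 -15
8 8 -16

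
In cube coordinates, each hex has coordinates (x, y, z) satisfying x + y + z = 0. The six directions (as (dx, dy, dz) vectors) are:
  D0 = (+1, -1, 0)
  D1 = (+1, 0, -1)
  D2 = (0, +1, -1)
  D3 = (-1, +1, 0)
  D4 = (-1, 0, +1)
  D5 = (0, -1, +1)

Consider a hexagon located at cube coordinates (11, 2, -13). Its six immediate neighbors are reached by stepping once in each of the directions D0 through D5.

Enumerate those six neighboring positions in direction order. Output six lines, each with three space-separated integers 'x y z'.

Center: (11, 2, -13). Add each direction:
  D0: (11, 2, -13) + (1, -1, 0) = (12, 1, -13)
  D1: (11, 2, -13) + (1, 0, -1) = (12, 2, -14)
  D2: (11, 2, -13) + (0, 1, -1) = (11, 3, -14)
  D3: (11, 2, -13) + (-1, 1, 0) = (10, 3, -13)
  D4: (11, 2, -13) + (-1, 0, 1) = (10, 2, -12)
  D5: (11, 2, -13) + (0, -1, 1) = (11, 1, -12)

Answer: 12 1 -13
12 2 -14
11 3 -14
10 3 -13
10 2 -12
11 1 -12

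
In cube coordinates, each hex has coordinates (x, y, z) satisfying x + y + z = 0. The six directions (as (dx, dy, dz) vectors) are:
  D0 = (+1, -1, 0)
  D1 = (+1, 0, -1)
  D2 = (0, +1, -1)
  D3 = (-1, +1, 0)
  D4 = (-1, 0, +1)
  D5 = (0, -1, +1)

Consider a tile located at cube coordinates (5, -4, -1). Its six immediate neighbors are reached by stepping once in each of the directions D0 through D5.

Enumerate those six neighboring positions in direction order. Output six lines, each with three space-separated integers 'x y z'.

Center: (5, -4, -1). Add each direction:
  D0: (5, -4, -1) + (1, -1, 0) = (6, -5, -1)
  D1: (5, -4, -1) + (1, 0, -1) = (6, -4, -2)
  D2: (5, -4, -1) + (0, 1, -1) = (5, -3, -2)
  D3: (5, -4, -1) + (-1, 1, 0) = (4, -3, -1)
  D4: (5, -4, -1) + (-1, 0, 1) = (4, -4, 0)
  D5: (5, -4, -1) + (0, -1, 1) = (5, -5, 0)

Answer: 6 -5 -1
6 -4 -2
5 -3 -2
4 -3 -1
4 -4 0
5 -5 0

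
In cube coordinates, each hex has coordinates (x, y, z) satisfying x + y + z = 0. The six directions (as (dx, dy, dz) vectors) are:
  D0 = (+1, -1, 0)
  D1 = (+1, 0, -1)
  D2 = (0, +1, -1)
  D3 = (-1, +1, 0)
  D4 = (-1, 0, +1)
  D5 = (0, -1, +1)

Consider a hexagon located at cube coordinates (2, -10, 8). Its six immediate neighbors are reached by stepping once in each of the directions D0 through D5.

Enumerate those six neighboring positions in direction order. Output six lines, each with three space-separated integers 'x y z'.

Center: (2, -10, 8). Add each direction:
  D0: (2, -10, 8) + (1, -1, 0) = (3, -11, 8)
  D1: (2, -10, 8) + (1, 0, -1) = (3, -10, 7)
  D2: (2, -10, 8) + (0, 1, -1) = (2, -9, 7)
  D3: (2, -10, 8) + (-1, 1, 0) = (1, -9, 8)
  D4: (2, -10, 8) + (-1, 0, 1) = (1, -10, 9)
  D5: (2, -10, 8) + (0, -1, 1) = (2, -11, 9)

Answer: 3 -11 8
3 -10 7
2 -9 7
1 -9 8
1 -10 9
2 -11 9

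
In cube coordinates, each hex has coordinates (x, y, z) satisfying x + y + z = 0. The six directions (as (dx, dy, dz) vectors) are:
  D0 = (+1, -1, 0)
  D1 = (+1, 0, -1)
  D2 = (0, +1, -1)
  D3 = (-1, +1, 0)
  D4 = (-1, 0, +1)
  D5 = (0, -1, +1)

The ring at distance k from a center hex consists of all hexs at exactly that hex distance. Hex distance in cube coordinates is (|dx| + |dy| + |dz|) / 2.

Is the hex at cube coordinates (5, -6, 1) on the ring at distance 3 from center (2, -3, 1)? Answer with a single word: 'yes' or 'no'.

|px - cx| = |5 - 2| = 3
|py - cy| = |-6 - (-3)| = 3
|pz - cz| = |1 - 1| = 0
distance = (3+3+0)/2 = 6/2 = 3
radius = 3; distance == radius -> yes

Answer: yes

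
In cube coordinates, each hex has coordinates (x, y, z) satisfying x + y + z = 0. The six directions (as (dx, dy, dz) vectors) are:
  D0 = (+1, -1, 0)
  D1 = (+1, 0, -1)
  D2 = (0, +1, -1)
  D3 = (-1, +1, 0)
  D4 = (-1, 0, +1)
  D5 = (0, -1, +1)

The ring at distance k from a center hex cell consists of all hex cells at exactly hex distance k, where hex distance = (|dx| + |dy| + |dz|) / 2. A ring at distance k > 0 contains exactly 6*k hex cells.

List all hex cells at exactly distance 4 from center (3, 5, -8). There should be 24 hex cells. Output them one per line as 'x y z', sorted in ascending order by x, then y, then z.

Answer: -1 5 -4
-1 6 -5
-1 7 -6
-1 8 -7
-1 9 -8
0 4 -4
0 9 -9
1 3 -4
1 9 -10
2 2 -4
2 9 -11
3 1 -4
3 9 -12
4 1 -5
4 8 -12
5 1 -6
5 7 -12
6 1 -7
6 6 -12
7 1 -8
7 2 -9
7 3 -10
7 4 -11
7 5 -12

Derivation:
Walk ring at distance 4 from (3, 5, -8):
Start at center + D4*4 = (-1, 5, -4)
  hex 0: (-1, 5, -4)
  hex 1: (0, 4, -4)
  hex 2: (1, 3, -4)
  hex 3: (2, 2, -4)
  hex 4: (3, 1, -4)
  hex 5: (4, 1, -5)
  hex 6: (5, 1, -6)
  hex 7: (6, 1, -7)
  hex 8: (7, 1, -8)
  hex 9: (7, 2, -9)
  hex 10: (7, 3, -10)
  hex 11: (7, 4, -11)
  hex 12: (7, 5, -12)
  hex 13: (6, 6, -12)
  hex 14: (5, 7, -12)
  hex 15: (4, 8, -12)
  hex 16: (3, 9, -12)
  hex 17: (2, 9, -11)
  hex 18: (1, 9, -10)
  hex 19: (0, 9, -9)
  hex 20: (-1, 9, -8)
  hex 21: (-1, 8, -7)
  hex 22: (-1, 7, -6)
  hex 23: (-1, 6, -5)
Sorted: 24 hexes.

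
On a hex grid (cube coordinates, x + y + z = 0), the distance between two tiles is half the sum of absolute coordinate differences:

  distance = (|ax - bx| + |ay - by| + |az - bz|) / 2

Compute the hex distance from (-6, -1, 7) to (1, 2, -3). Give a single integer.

|ax - bx| = |-6 - 1| = 7
|ay - by| = |-1 - 2| = 3
|az - bz| = |7 - (-3)| = 10
distance = (7 + 3 + 10) / 2 = 20 / 2 = 10

Answer: 10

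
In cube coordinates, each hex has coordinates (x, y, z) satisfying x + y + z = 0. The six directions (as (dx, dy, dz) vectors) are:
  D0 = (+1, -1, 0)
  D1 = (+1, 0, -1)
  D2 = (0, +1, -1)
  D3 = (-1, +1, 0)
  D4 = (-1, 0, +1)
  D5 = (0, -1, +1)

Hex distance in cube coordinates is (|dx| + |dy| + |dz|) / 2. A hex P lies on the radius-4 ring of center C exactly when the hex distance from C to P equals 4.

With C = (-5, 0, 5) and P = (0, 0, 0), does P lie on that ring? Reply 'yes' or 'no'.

Answer: no

Derivation:
|px - cx| = |0 - (-5)| = 5
|py - cy| = |0 - 0| = 0
|pz - cz| = |0 - 5| = 5
distance = (5+0+5)/2 = 10/2 = 5
radius = 4; distance != radius -> no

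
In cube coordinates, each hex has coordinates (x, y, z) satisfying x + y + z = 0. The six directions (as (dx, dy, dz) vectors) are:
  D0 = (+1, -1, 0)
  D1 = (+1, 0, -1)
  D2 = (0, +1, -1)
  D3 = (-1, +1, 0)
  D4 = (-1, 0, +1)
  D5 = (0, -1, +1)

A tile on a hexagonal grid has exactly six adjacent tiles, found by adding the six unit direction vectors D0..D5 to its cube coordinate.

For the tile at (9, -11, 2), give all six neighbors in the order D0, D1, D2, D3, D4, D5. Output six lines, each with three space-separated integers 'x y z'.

Center: (9, -11, 2). Add each direction:
  D0: (9, -11, 2) + (1, -1, 0) = (10, -12, 2)
  D1: (9, -11, 2) + (1, 0, -1) = (10, -11, 1)
  D2: (9, -11, 2) + (0, 1, -1) = (9, -10, 1)
  D3: (9, -11, 2) + (-1, 1, 0) = (8, -10, 2)
  D4: (9, -11, 2) + (-1, 0, 1) = (8, -11, 3)
  D5: (9, -11, 2) + (0, -1, 1) = (9, -12, 3)

Answer: 10 -12 2
10 -11 1
9 -10 1
8 -10 2
8 -11 3
9 -12 3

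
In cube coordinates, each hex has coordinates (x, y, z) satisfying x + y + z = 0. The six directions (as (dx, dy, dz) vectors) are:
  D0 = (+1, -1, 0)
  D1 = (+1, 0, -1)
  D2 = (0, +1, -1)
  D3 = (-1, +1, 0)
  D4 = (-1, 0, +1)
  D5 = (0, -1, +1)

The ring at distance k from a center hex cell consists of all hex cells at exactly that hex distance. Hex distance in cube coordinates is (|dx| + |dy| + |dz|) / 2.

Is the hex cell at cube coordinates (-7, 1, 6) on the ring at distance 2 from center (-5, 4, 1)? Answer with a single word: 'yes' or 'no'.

|px - cx| = |-7 - (-5)| = 2
|py - cy| = |1 - 4| = 3
|pz - cz| = |6 - 1| = 5
distance = (2+3+5)/2 = 10/2 = 5
radius = 2; distance != radius -> no

Answer: no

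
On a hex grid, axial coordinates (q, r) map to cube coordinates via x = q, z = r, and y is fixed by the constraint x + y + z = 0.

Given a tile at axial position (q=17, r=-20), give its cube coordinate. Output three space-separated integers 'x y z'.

x = q = 17
z = r = -20
y = -x - z = -(17) - (-20) = 3

Answer: 17 3 -20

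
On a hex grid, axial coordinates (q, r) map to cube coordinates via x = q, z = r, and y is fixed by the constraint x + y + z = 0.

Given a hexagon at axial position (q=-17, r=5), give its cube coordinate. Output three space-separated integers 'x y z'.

x = q = -17
z = r = 5
y = -x - z = -(-17) - (5) = 12

Answer: -17 12 5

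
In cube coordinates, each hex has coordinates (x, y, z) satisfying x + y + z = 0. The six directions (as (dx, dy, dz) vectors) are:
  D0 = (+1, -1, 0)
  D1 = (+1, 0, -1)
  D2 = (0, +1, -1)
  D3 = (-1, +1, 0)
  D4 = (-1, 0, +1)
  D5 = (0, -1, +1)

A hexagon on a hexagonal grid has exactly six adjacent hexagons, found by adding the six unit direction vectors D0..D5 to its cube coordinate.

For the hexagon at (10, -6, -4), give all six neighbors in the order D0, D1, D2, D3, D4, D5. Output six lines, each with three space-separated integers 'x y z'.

Answer: 11 -7 -4
11 -6 -5
10 -5 -5
9 -5 -4
9 -6 -3
10 -7 -3

Derivation:
Center: (10, -6, -4). Add each direction:
  D0: (10, -6, -4) + (1, -1, 0) = (11, -7, -4)
  D1: (10, -6, -4) + (1, 0, -1) = (11, -6, -5)
  D2: (10, -6, -4) + (0, 1, -1) = (10, -5, -5)
  D3: (10, -6, -4) + (-1, 1, 0) = (9, -5, -4)
  D4: (10, -6, -4) + (-1, 0, 1) = (9, -6, -3)
  D5: (10, -6, -4) + (0, -1, 1) = (10, -7, -3)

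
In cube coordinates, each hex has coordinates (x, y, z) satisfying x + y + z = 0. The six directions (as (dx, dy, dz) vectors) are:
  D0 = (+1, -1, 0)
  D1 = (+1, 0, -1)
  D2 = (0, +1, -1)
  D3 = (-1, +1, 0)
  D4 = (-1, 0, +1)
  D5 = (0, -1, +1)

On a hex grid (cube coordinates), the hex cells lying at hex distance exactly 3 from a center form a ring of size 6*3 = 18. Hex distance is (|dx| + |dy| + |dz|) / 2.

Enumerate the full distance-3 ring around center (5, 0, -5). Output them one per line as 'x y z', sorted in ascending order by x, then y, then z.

Walk ring at distance 3 from (5, 0, -5):
Start at center + D4*3 = (2, 0, -2)
  hex 0: (2, 0, -2)
  hex 1: (3, -1, -2)
  hex 2: (4, -2, -2)
  hex 3: (5, -3, -2)
  hex 4: (6, -3, -3)
  hex 5: (7, -3, -4)
  hex 6: (8, -3, -5)
  hex 7: (8, -2, -6)
  hex 8: (8, -1, -7)
  hex 9: (8, 0, -8)
  hex 10: (7, 1, -8)
  hex 11: (6, 2, -8)
  hex 12: (5, 3, -8)
  hex 13: (4, 3, -7)
  hex 14: (3, 3, -6)
  hex 15: (2, 3, -5)
  hex 16: (2, 2, -4)
  hex 17: (2, 1, -3)
Sorted: 18 hexes.

Answer: 2 0 -2
2 1 -3
2 2 -4
2 3 -5
3 -1 -2
3 3 -6
4 -2 -2
4 3 -7
5 -3 -2
5 3 -8
6 -3 -3
6 2 -8
7 -3 -4
7 1 -8
8 -3 -5
8 -2 -6
8 -1 -7
8 0 -8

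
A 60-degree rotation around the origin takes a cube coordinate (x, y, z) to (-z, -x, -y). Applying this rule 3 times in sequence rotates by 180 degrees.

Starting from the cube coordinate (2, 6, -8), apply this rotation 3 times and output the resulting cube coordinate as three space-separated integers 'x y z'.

Start: (2, 6, -8)
Step 1: (2, 6, -8) -> (-(-8), -(2), -(6)) = (8, -2, -6)
Step 2: (8, -2, -6) -> (-(-6), -(8), -(-2)) = (6, -8, 2)
Step 3: (6, -8, 2) -> (-(2), -(6), -(-8)) = (-2, -6, 8)

Answer: -2 -6 8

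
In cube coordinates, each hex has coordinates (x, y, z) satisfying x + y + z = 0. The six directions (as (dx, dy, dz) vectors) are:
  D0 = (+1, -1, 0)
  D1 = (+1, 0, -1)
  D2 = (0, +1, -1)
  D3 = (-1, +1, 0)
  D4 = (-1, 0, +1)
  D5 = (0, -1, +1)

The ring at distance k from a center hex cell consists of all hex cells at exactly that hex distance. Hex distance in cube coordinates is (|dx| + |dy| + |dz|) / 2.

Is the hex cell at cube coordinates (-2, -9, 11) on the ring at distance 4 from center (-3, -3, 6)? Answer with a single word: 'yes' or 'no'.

|px - cx| = |-2 - (-3)| = 1
|py - cy| = |-9 - (-3)| = 6
|pz - cz| = |11 - 6| = 5
distance = (1+6+5)/2 = 12/2 = 6
radius = 4; distance != radius -> no

Answer: no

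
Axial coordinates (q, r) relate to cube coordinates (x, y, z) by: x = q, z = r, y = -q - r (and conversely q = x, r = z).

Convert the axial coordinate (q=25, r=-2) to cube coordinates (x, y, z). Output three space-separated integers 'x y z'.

Answer: 25 -23 -2

Derivation:
x = q = 25
z = r = -2
y = -x - z = -(25) - (-2) = -23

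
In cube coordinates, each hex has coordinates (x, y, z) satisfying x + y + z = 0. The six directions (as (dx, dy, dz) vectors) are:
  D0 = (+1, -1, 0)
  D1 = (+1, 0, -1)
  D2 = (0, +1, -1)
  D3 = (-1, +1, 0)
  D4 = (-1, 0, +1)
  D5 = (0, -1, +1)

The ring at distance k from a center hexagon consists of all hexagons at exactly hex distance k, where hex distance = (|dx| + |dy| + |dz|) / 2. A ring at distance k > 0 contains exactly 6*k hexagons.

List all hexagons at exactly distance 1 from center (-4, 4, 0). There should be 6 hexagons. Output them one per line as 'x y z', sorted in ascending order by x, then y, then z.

Walk ring at distance 1 from (-4, 4, 0):
Start at center + D4*1 = (-5, 4, 1)
  hex 0: (-5, 4, 1)
  hex 1: (-4, 3, 1)
  hex 2: (-3, 3, 0)
  hex 3: (-3, 4, -1)
  hex 4: (-4, 5, -1)
  hex 5: (-5, 5, 0)
Sorted: 6 hexes.

Answer: -5 4 1
-5 5 0
-4 3 1
-4 5 -1
-3 3 0
-3 4 -1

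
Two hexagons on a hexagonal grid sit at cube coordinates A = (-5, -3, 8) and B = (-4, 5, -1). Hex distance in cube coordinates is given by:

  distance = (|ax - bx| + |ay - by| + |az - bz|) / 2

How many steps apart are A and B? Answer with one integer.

Answer: 9

Derivation:
|ax - bx| = |-5 - (-4)| = 1
|ay - by| = |-3 - 5| = 8
|az - bz| = |8 - (-1)| = 9
distance = (1 + 8 + 9) / 2 = 18 / 2 = 9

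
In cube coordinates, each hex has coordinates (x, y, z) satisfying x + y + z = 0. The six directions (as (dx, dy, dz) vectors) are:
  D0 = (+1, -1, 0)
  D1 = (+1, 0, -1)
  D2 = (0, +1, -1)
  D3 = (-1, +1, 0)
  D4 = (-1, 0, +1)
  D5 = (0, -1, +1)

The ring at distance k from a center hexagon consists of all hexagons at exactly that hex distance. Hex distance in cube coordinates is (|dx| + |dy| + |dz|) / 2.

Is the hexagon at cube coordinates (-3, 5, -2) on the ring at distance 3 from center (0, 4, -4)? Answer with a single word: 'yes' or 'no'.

Answer: yes

Derivation:
|px - cx| = |-3 - 0| = 3
|py - cy| = |5 - 4| = 1
|pz - cz| = |-2 - (-4)| = 2
distance = (3+1+2)/2 = 6/2 = 3
radius = 3; distance == radius -> yes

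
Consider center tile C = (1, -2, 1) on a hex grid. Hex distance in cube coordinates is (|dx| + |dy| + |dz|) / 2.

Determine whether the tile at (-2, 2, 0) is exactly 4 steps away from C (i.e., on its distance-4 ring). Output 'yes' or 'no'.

Answer: yes

Derivation:
|px - cx| = |-2 - 1| = 3
|py - cy| = |2 - (-2)| = 4
|pz - cz| = |0 - 1| = 1
distance = (3+4+1)/2 = 8/2 = 4
radius = 4; distance == radius -> yes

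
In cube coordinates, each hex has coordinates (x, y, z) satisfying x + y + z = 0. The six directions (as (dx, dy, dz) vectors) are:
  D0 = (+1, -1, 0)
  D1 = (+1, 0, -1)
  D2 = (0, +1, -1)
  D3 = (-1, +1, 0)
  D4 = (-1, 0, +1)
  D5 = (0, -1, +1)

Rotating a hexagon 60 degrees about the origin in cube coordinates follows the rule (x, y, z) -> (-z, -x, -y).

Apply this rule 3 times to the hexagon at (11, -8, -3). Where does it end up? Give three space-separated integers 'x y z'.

Answer: -11 8 3

Derivation:
Start: (11, -8, -3)
Step 1: (11, -8, -3) -> (-(-3), -(11), -(-8)) = (3, -11, 8)
Step 2: (3, -11, 8) -> (-(8), -(3), -(-11)) = (-8, -3, 11)
Step 3: (-8, -3, 11) -> (-(11), -(-8), -(-3)) = (-11, 8, 3)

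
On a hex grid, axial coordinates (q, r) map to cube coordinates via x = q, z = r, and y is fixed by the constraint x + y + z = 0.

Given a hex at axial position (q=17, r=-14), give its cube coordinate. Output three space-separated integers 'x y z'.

Answer: 17 -3 -14

Derivation:
x = q = 17
z = r = -14
y = -x - z = -(17) - (-14) = -3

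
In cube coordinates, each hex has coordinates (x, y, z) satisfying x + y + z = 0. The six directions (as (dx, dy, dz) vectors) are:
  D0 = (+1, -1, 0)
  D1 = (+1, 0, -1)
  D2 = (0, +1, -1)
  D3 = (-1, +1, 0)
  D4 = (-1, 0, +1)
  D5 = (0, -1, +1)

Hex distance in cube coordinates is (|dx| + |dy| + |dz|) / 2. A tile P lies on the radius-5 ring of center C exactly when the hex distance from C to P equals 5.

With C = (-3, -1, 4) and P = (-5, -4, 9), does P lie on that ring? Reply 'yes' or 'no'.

|px - cx| = |-5 - (-3)| = 2
|py - cy| = |-4 - (-1)| = 3
|pz - cz| = |9 - 4| = 5
distance = (2+3+5)/2 = 10/2 = 5
radius = 5; distance == radius -> yes

Answer: yes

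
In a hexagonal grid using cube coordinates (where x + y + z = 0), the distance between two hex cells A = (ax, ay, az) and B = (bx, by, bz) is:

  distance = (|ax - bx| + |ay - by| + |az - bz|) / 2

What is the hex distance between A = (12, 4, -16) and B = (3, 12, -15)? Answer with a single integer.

Answer: 9

Derivation:
|ax - bx| = |12 - 3| = 9
|ay - by| = |4 - 12| = 8
|az - bz| = |-16 - (-15)| = 1
distance = (9 + 8 + 1) / 2 = 18 / 2 = 9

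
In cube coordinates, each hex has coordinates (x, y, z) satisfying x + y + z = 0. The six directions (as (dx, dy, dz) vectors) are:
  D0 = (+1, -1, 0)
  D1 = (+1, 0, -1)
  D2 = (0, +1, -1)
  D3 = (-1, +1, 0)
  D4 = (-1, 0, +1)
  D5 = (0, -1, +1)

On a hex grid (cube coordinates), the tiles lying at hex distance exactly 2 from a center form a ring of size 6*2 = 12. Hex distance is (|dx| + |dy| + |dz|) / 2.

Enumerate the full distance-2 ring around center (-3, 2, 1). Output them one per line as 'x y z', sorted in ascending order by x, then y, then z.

Walk ring at distance 2 from (-3, 2, 1):
Start at center + D4*2 = (-5, 2, 3)
  hex 0: (-5, 2, 3)
  hex 1: (-4, 1, 3)
  hex 2: (-3, 0, 3)
  hex 3: (-2, 0, 2)
  hex 4: (-1, 0, 1)
  hex 5: (-1, 1, 0)
  hex 6: (-1, 2, -1)
  hex 7: (-2, 3, -1)
  hex 8: (-3, 4, -1)
  hex 9: (-4, 4, 0)
  hex 10: (-5, 4, 1)
  hex 11: (-5, 3, 2)
Sorted: 12 hexes.

Answer: -5 2 3
-5 3 2
-5 4 1
-4 1 3
-4 4 0
-3 0 3
-3 4 -1
-2 0 2
-2 3 -1
-1 0 1
-1 1 0
-1 2 -1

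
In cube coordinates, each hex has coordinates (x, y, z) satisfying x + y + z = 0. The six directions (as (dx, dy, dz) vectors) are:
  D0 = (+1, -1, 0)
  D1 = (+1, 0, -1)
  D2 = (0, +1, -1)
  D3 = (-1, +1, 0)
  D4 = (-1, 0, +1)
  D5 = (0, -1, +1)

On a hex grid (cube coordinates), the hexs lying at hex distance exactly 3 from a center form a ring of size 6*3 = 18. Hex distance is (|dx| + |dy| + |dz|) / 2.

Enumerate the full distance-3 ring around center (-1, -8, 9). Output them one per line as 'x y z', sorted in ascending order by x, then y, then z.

Answer: -4 -8 12
-4 -7 11
-4 -6 10
-4 -5 9
-3 -9 12
-3 -5 8
-2 -10 12
-2 -5 7
-1 -11 12
-1 -5 6
0 -11 11
0 -6 6
1 -11 10
1 -7 6
2 -11 9
2 -10 8
2 -9 7
2 -8 6

Derivation:
Walk ring at distance 3 from (-1, -8, 9):
Start at center + D4*3 = (-4, -8, 12)
  hex 0: (-4, -8, 12)
  hex 1: (-3, -9, 12)
  hex 2: (-2, -10, 12)
  hex 3: (-1, -11, 12)
  hex 4: (0, -11, 11)
  hex 5: (1, -11, 10)
  hex 6: (2, -11, 9)
  hex 7: (2, -10, 8)
  hex 8: (2, -9, 7)
  hex 9: (2, -8, 6)
  hex 10: (1, -7, 6)
  hex 11: (0, -6, 6)
  hex 12: (-1, -5, 6)
  hex 13: (-2, -5, 7)
  hex 14: (-3, -5, 8)
  hex 15: (-4, -5, 9)
  hex 16: (-4, -6, 10)
  hex 17: (-4, -7, 11)
Sorted: 18 hexes.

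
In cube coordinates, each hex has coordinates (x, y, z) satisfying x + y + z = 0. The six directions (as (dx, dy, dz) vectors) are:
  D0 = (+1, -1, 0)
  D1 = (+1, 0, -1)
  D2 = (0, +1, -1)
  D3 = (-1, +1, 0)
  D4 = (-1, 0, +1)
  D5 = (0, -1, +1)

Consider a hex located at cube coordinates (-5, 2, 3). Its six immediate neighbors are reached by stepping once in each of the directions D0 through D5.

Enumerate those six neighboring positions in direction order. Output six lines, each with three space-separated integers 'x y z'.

Answer: -4 1 3
-4 2 2
-5 3 2
-6 3 3
-6 2 4
-5 1 4

Derivation:
Center: (-5, 2, 3). Add each direction:
  D0: (-5, 2, 3) + (1, -1, 0) = (-4, 1, 3)
  D1: (-5, 2, 3) + (1, 0, -1) = (-4, 2, 2)
  D2: (-5, 2, 3) + (0, 1, -1) = (-5, 3, 2)
  D3: (-5, 2, 3) + (-1, 1, 0) = (-6, 3, 3)
  D4: (-5, 2, 3) + (-1, 0, 1) = (-6, 2, 4)
  D5: (-5, 2, 3) + (0, -1, 1) = (-5, 1, 4)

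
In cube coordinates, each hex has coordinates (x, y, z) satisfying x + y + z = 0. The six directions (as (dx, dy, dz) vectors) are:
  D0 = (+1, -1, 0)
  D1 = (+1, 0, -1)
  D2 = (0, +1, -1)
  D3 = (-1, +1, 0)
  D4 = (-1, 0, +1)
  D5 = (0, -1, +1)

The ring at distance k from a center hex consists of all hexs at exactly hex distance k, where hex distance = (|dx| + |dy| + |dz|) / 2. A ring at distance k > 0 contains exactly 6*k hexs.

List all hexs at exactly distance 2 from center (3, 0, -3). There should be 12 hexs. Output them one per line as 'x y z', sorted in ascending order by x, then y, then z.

Answer: 1 0 -1
1 1 -2
1 2 -3
2 -1 -1
2 2 -4
3 -2 -1
3 2 -5
4 -2 -2
4 1 -5
5 -2 -3
5 -1 -4
5 0 -5

Derivation:
Walk ring at distance 2 from (3, 0, -3):
Start at center + D4*2 = (1, 0, -1)
  hex 0: (1, 0, -1)
  hex 1: (2, -1, -1)
  hex 2: (3, -2, -1)
  hex 3: (4, -2, -2)
  hex 4: (5, -2, -3)
  hex 5: (5, -1, -4)
  hex 6: (5, 0, -5)
  hex 7: (4, 1, -5)
  hex 8: (3, 2, -5)
  hex 9: (2, 2, -4)
  hex 10: (1, 2, -3)
  hex 11: (1, 1, -2)
Sorted: 12 hexes.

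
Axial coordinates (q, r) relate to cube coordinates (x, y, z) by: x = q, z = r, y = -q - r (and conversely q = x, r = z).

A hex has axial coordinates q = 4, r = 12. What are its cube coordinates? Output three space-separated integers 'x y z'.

Answer: 4 -16 12

Derivation:
x = q = 4
z = r = 12
y = -x - z = -(4) - (12) = -16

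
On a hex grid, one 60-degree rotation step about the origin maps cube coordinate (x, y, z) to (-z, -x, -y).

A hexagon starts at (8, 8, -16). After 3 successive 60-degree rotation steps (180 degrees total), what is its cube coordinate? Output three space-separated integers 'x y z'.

Start: (8, 8, -16)
Step 1: (8, 8, -16) -> (-(-16), -(8), -(8)) = (16, -8, -8)
Step 2: (16, -8, -8) -> (-(-8), -(16), -(-8)) = (8, -16, 8)
Step 3: (8, -16, 8) -> (-(8), -(8), -(-16)) = (-8, -8, 16)

Answer: -8 -8 16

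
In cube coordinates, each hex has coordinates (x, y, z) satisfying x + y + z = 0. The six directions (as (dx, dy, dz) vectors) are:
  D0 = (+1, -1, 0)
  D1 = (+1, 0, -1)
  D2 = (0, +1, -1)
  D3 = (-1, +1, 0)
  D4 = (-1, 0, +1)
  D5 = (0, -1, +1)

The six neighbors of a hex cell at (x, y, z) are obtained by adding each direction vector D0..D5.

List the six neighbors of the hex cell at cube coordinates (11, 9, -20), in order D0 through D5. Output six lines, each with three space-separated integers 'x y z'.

Answer: 12 8 -20
12 9 -21
11 10 -21
10 10 -20
10 9 -19
11 8 -19

Derivation:
Center: (11, 9, -20). Add each direction:
  D0: (11, 9, -20) + (1, -1, 0) = (12, 8, -20)
  D1: (11, 9, -20) + (1, 0, -1) = (12, 9, -21)
  D2: (11, 9, -20) + (0, 1, -1) = (11, 10, -21)
  D3: (11, 9, -20) + (-1, 1, 0) = (10, 10, -20)
  D4: (11, 9, -20) + (-1, 0, 1) = (10, 9, -19)
  D5: (11, 9, -20) + (0, -1, 1) = (11, 8, -19)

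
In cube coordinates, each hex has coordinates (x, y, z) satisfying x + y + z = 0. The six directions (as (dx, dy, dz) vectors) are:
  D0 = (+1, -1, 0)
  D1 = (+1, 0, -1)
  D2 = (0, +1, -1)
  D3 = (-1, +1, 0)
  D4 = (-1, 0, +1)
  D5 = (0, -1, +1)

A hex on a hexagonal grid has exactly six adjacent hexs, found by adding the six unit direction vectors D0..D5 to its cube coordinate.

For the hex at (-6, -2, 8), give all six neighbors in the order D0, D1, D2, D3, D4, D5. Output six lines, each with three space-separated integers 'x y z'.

Answer: -5 -3 8
-5 -2 7
-6 -1 7
-7 -1 8
-7 -2 9
-6 -3 9

Derivation:
Center: (-6, -2, 8). Add each direction:
  D0: (-6, -2, 8) + (1, -1, 0) = (-5, -3, 8)
  D1: (-6, -2, 8) + (1, 0, -1) = (-5, -2, 7)
  D2: (-6, -2, 8) + (0, 1, -1) = (-6, -1, 7)
  D3: (-6, -2, 8) + (-1, 1, 0) = (-7, -1, 8)
  D4: (-6, -2, 8) + (-1, 0, 1) = (-7, -2, 9)
  D5: (-6, -2, 8) + (0, -1, 1) = (-6, -3, 9)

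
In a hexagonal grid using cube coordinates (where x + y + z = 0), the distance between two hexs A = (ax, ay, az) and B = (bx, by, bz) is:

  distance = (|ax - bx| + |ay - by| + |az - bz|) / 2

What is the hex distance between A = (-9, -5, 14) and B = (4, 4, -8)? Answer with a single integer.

Answer: 22

Derivation:
|ax - bx| = |-9 - 4| = 13
|ay - by| = |-5 - 4| = 9
|az - bz| = |14 - (-8)| = 22
distance = (13 + 9 + 22) / 2 = 44 / 2 = 22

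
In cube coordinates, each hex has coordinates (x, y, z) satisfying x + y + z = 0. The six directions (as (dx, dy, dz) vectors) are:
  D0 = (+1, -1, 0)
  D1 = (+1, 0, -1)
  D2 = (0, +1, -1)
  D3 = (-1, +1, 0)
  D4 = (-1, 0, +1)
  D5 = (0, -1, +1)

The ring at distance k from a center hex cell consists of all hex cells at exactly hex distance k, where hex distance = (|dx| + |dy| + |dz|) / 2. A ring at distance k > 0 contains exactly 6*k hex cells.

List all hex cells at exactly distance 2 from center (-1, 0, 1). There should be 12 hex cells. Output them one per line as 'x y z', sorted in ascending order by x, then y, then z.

Answer: -3 0 3
-3 1 2
-3 2 1
-2 -1 3
-2 2 0
-1 -2 3
-1 2 -1
0 -2 2
0 1 -1
1 -2 1
1 -1 0
1 0 -1

Derivation:
Walk ring at distance 2 from (-1, 0, 1):
Start at center + D4*2 = (-3, 0, 3)
  hex 0: (-3, 0, 3)
  hex 1: (-2, -1, 3)
  hex 2: (-1, -2, 3)
  hex 3: (0, -2, 2)
  hex 4: (1, -2, 1)
  hex 5: (1, -1, 0)
  hex 6: (1, 0, -1)
  hex 7: (0, 1, -1)
  hex 8: (-1, 2, -1)
  hex 9: (-2, 2, 0)
  hex 10: (-3, 2, 1)
  hex 11: (-3, 1, 2)
Sorted: 12 hexes.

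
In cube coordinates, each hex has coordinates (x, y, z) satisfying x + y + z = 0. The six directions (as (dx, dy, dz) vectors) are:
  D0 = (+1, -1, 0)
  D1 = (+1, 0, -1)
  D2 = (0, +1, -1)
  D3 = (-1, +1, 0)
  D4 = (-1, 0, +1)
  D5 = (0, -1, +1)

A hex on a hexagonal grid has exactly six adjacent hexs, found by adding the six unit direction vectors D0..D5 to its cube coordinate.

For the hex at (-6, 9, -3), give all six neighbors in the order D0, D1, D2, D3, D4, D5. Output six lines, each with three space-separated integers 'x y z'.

Answer: -5 8 -3
-5 9 -4
-6 10 -4
-7 10 -3
-7 9 -2
-6 8 -2

Derivation:
Center: (-6, 9, -3). Add each direction:
  D0: (-6, 9, -3) + (1, -1, 0) = (-5, 8, -3)
  D1: (-6, 9, -3) + (1, 0, -1) = (-5, 9, -4)
  D2: (-6, 9, -3) + (0, 1, -1) = (-6, 10, -4)
  D3: (-6, 9, -3) + (-1, 1, 0) = (-7, 10, -3)
  D4: (-6, 9, -3) + (-1, 0, 1) = (-7, 9, -2)
  D5: (-6, 9, -3) + (0, -1, 1) = (-6, 8, -2)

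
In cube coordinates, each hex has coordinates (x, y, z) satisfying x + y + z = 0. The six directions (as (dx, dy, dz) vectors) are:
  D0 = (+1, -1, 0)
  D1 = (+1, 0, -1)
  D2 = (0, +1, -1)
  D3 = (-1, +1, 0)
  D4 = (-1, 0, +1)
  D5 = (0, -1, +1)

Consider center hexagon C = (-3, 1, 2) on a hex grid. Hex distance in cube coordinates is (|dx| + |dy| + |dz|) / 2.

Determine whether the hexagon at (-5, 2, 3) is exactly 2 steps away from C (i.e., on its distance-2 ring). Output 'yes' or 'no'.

Answer: yes

Derivation:
|px - cx| = |-5 - (-3)| = 2
|py - cy| = |2 - 1| = 1
|pz - cz| = |3 - 2| = 1
distance = (2+1+1)/2 = 4/2 = 2
radius = 2; distance == radius -> yes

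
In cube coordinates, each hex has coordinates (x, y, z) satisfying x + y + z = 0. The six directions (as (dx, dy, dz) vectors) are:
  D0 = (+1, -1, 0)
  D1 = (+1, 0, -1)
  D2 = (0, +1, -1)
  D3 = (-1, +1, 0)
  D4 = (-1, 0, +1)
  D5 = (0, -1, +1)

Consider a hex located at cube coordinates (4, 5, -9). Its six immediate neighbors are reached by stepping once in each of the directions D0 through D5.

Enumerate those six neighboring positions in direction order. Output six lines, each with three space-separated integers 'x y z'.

Answer: 5 4 -9
5 5 -10
4 6 -10
3 6 -9
3 5 -8
4 4 -8

Derivation:
Center: (4, 5, -9). Add each direction:
  D0: (4, 5, -9) + (1, -1, 0) = (5, 4, -9)
  D1: (4, 5, -9) + (1, 0, -1) = (5, 5, -10)
  D2: (4, 5, -9) + (0, 1, -1) = (4, 6, -10)
  D3: (4, 5, -9) + (-1, 1, 0) = (3, 6, -9)
  D4: (4, 5, -9) + (-1, 0, 1) = (3, 5, -8)
  D5: (4, 5, -9) + (0, -1, 1) = (4, 4, -8)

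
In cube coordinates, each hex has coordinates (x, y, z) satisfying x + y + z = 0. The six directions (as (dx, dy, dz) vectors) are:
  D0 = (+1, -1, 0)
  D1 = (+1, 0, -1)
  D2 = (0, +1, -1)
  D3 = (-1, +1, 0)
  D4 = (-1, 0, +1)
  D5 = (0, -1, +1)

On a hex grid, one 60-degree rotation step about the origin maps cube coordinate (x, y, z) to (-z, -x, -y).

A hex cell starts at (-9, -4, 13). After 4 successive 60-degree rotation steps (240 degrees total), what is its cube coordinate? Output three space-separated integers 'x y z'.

Start: (-9, -4, 13)
Step 1: (-9, -4, 13) -> (-(13), -(-9), -(-4)) = (-13, 9, 4)
Step 2: (-13, 9, 4) -> (-(4), -(-13), -(9)) = (-4, 13, -9)
Step 3: (-4, 13, -9) -> (-(-9), -(-4), -(13)) = (9, 4, -13)
Step 4: (9, 4, -13) -> (-(-13), -(9), -(4)) = (13, -9, -4)

Answer: 13 -9 -4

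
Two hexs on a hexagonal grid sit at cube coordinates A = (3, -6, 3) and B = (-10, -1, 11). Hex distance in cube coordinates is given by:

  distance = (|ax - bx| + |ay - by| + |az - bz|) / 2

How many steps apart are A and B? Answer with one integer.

|ax - bx| = |3 - (-10)| = 13
|ay - by| = |-6 - (-1)| = 5
|az - bz| = |3 - 11| = 8
distance = (13 + 5 + 8) / 2 = 26 / 2 = 13

Answer: 13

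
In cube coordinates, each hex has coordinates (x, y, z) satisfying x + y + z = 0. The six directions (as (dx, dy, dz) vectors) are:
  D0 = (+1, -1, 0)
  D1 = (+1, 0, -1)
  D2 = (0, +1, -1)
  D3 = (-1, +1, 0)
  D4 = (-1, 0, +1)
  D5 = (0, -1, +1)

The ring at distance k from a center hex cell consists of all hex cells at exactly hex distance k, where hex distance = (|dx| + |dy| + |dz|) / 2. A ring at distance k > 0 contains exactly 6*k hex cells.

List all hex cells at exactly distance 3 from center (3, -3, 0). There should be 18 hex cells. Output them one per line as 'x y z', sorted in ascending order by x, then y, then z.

Answer: 0 -3 3
0 -2 2
0 -1 1
0 0 0
1 -4 3
1 0 -1
2 -5 3
2 0 -2
3 -6 3
3 0 -3
4 -6 2
4 -1 -3
5 -6 1
5 -2 -3
6 -6 0
6 -5 -1
6 -4 -2
6 -3 -3

Derivation:
Walk ring at distance 3 from (3, -3, 0):
Start at center + D4*3 = (0, -3, 3)
  hex 0: (0, -3, 3)
  hex 1: (1, -4, 3)
  hex 2: (2, -5, 3)
  hex 3: (3, -6, 3)
  hex 4: (4, -6, 2)
  hex 5: (5, -6, 1)
  hex 6: (6, -6, 0)
  hex 7: (6, -5, -1)
  hex 8: (6, -4, -2)
  hex 9: (6, -3, -3)
  hex 10: (5, -2, -3)
  hex 11: (4, -1, -3)
  hex 12: (3, 0, -3)
  hex 13: (2, 0, -2)
  hex 14: (1, 0, -1)
  hex 15: (0, 0, 0)
  hex 16: (0, -1, 1)
  hex 17: (0, -2, 2)
Sorted: 18 hexes.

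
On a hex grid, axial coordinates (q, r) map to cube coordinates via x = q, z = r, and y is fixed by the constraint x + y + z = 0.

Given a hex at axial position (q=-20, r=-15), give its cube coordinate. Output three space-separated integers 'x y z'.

x = q = -20
z = r = -15
y = -x - z = -(-20) - (-15) = 35

Answer: -20 35 -15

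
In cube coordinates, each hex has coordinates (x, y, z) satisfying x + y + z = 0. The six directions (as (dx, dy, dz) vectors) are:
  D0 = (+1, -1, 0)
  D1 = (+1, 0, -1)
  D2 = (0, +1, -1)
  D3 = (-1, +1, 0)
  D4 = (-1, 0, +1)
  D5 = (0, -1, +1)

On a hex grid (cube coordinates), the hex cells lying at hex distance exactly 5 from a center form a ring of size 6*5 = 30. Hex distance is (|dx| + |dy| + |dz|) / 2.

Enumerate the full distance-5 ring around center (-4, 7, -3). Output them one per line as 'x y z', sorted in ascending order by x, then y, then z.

Answer: -9 7 2
-9 8 1
-9 9 0
-9 10 -1
-9 11 -2
-9 12 -3
-8 6 2
-8 12 -4
-7 5 2
-7 12 -5
-6 4 2
-6 12 -6
-5 3 2
-5 12 -7
-4 2 2
-4 12 -8
-3 2 1
-3 11 -8
-2 2 0
-2 10 -8
-1 2 -1
-1 9 -8
0 2 -2
0 8 -8
1 2 -3
1 3 -4
1 4 -5
1 5 -6
1 6 -7
1 7 -8

Derivation:
Walk ring at distance 5 from (-4, 7, -3):
Start at center + D4*5 = (-9, 7, 2)
  hex 0: (-9, 7, 2)
  hex 1: (-8, 6, 2)
  hex 2: (-7, 5, 2)
  hex 3: (-6, 4, 2)
  hex 4: (-5, 3, 2)
  hex 5: (-4, 2, 2)
  hex 6: (-3, 2, 1)
  hex 7: (-2, 2, 0)
  hex 8: (-1, 2, -1)
  hex 9: (0, 2, -2)
  hex 10: (1, 2, -3)
  hex 11: (1, 3, -4)
  hex 12: (1, 4, -5)
  hex 13: (1, 5, -6)
  hex 14: (1, 6, -7)
  hex 15: (1, 7, -8)
  hex 16: (0, 8, -8)
  hex 17: (-1, 9, -8)
  hex 18: (-2, 10, -8)
  hex 19: (-3, 11, -8)
  hex 20: (-4, 12, -8)
  hex 21: (-5, 12, -7)
  hex 22: (-6, 12, -6)
  hex 23: (-7, 12, -5)
  hex 24: (-8, 12, -4)
  hex 25: (-9, 12, -3)
  hex 26: (-9, 11, -2)
  hex 27: (-9, 10, -1)
  hex 28: (-9, 9, 0)
  hex 29: (-9, 8, 1)
Sorted: 30 hexes.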